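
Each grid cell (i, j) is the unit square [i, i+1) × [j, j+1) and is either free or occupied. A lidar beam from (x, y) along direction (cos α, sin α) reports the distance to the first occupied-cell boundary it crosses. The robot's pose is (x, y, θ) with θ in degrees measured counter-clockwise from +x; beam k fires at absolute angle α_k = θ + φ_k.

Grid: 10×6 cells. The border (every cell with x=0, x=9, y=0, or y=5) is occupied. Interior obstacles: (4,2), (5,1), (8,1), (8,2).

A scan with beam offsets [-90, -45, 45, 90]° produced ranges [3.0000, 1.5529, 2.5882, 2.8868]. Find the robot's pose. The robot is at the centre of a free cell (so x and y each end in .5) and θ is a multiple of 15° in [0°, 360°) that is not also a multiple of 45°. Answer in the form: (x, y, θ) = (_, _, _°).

Enumerate (i+0.5, j+0.5, θ) over the 28 free cells and 16 admissible headings. For each, cast all 4 beams and compare to the given ranges.
  (6.5, 4.5, 30°): beam 2 = 2.5882 ≠ 1.5529 ✗
  (6.5, 1.5, 120°): beam 1 = 1.7321 ≠ 3.0000 ✗
  (3.5, 1.5, 165°): beam 1 = 3.6235 ≠ 3.0000 ✗
  …
  (3.5, 3.5, 120°): r_1=3.0000, r_2=1.5529, r_3=2.5882, r_4=2.8868 — all match ✓
No second candidate reproduces the full scan.

(x, y, θ) = (3.5, 3.5, 120°)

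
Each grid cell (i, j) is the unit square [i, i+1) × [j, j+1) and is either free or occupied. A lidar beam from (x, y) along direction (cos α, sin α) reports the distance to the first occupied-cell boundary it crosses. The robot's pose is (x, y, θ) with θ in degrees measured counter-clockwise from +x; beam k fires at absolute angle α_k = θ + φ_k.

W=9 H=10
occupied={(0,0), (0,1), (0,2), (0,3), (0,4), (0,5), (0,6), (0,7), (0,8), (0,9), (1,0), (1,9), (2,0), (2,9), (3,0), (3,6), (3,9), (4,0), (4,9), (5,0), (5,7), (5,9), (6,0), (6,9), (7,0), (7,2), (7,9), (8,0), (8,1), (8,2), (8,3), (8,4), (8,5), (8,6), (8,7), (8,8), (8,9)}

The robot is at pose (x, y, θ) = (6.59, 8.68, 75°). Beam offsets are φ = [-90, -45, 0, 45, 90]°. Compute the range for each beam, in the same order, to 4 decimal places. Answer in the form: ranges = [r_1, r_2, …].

ranges = [1.4597, 0.6400, 0.3313, 0.3695, 1.2364]

beam 1: φ=-90°, α=345°
  dir = (cos 345°, sin 345°) = (0.9659, -0.2588); from cell (6,8)
  next x-line at t=0.4245, next y-line at t=2.6273; Δt_x=1.0353, Δt_y=3.8637
    x: enter (7,8) at t=0.4245
    x: enter (8,8) at t=1.4597 ← occupied
  → r_1 = 1.4597
beam 2: φ=-45°, α=30°
  dir = (cos 30°, sin 30°) = (0.8660, 0.5000); from cell (6,8)
  next x-line at t=0.4734, next y-line at t=0.6400; Δt_x=1.1547, Δt_y=2.0000
    x: enter (7,8) at t=0.4734
    y: enter (7,9) at t=0.6400 ← occupied
  → r_2 = 0.6400
beam 3: φ=0°, α=75°
  dir = (cos 75°, sin 75°) = (0.2588, 0.9659); from cell (6,8)
  next x-line at t=1.5841, next y-line at t=0.3313; Δt_x=3.8637, Δt_y=1.0353
    y: enter (6,9) at t=0.3313 ← occupied
  → r_3 = 0.3313
beam 4: φ=45°, α=120°
  dir = (cos 120°, sin 120°) = (-0.5000, 0.8660); from cell (6,8)
  next x-line at t=1.1800, next y-line at t=0.3695; Δt_x=2.0000, Δt_y=1.1547
    y: enter (6,9) at t=0.3695 ← occupied
  → r_4 = 0.3695
beam 5: φ=90°, α=165°
  dir = (cos 165°, sin 165°) = (-0.9659, 0.2588); from cell (6,8)
  next x-line at t=0.6108, next y-line at t=1.2364; Δt_x=1.0353, Δt_y=3.8637
    x: enter (5,8) at t=0.6108
    y: enter (5,9) at t=1.2364 ← occupied
  → r_5 = 1.2364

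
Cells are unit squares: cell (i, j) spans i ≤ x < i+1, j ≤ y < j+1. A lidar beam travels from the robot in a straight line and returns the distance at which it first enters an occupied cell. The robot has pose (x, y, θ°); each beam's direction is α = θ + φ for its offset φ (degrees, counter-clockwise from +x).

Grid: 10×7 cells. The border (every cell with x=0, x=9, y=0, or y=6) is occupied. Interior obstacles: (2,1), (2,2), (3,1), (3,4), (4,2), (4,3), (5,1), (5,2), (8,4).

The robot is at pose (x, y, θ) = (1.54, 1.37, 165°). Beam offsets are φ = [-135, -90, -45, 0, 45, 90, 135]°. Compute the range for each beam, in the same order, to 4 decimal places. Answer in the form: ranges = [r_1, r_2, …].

ranges = [0.5312, 4.7933, 1.0800, 0.5590, 0.6235, 0.3831, 0.4272]

beam 1: φ=-135°, α=30°
  cosα=0.8660 sinα=0.5000 | (1,1) | tMaxX 0.5312 tMaxY 1.2600 | tΔX 1.1547 tΔY 2.0000
    t=0.5312 [x] (2,1) — stop
  → r_1 = 0.5312
beam 2: φ=-90°, α=75°
  cosα=0.2588 sinα=0.9659 | (1,1) | tMaxX 1.7773 tMaxY 0.6522 | tΔX 3.8637 tΔY 1.0353
    t=0.6522 [y] (1,2)
    t=1.6875 [y] (1,3)
    t=1.7773 [x] (2,3)
    t=2.7228 [y] (2,4)
    t=3.7581 [y] (2,5)
    t=4.7933 [y] (2,6) — stop
  → r_2 = 4.7933
beam 3: φ=-45°, α=120°
  cosα=-0.5000 sinα=0.8660 | (1,1) | tMaxX 1.0800 tMaxY 0.7275 | tΔX 2.0000 tΔY 1.1547
    t=0.7275 [y] (1,2)
    t=1.0800 [x] (0,2) — stop
  → r_3 = 1.0800
beam 4: φ=0°, α=165°
  cosα=-0.9659 sinα=0.2588 | (1,1) | tMaxX 0.5590 tMaxY 2.4341 | tΔX 1.0353 tΔY 3.8637
    t=0.5590 [x] (0,1) — stop
  → r_4 = 0.5590
beam 5: φ=45°, α=210°
  cosα=-0.8660 sinα=-0.5000 | (1,1) | tMaxX 0.6235 tMaxY 0.7400 | tΔX 1.1547 tΔY 2.0000
    t=0.6235 [x] (0,1) — stop
  → r_5 = 0.6235
beam 6: φ=90°, α=255°
  cosα=-0.2588 sinα=-0.9659 | (1,1) | tMaxX 2.0864 tMaxY 0.3831 | tΔX 3.8637 tΔY 1.0353
    t=0.3831 [y] (1,0) — stop
  → r_6 = 0.3831
beam 7: φ=135°, α=300°
  cosα=0.5000 sinα=-0.8660 | (1,1) | tMaxX 0.9200 tMaxY 0.4272 | tΔX 2.0000 tΔY 1.1547
    t=0.4272 [y] (1,0) — stop
  → r_7 = 0.4272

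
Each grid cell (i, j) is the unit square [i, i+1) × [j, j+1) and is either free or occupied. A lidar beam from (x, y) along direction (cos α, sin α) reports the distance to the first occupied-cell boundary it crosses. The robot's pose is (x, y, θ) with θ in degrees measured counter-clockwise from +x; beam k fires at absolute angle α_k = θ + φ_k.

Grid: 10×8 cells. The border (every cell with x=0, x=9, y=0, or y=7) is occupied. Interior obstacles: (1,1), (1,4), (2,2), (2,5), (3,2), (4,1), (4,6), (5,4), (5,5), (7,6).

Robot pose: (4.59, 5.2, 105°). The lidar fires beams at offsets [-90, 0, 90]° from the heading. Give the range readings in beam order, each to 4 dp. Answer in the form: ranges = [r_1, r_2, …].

beam 1: φ=-90°, α=15°
  direction (0.9659, 0.2588); cell (4,5); t to first gridline: x 0.4245, y 3.0910 (then +1.0353 / +3.8637)
    (5,5) via x @ 0.4245  # hit
  → r_1 = 0.4245
beam 2: φ=0°, α=105°
  direction (-0.2588, 0.9659); cell (4,5); t to first gridline: x 2.2796, y 0.8282 (then +3.8637 / +1.0353)
    (4,6) via y @ 0.8282  # hit
  → r_2 = 0.8282
beam 3: φ=90°, α=195°
  direction (-0.9659, -0.2588); cell (4,5); t to first gridline: x 0.6108, y 0.7727 (then +1.0353 / +3.8637)
    (3,5) via x @ 0.6108
    (3,4) via y @ 0.7727
    (2,4) via x @ 1.6461
    (1,4) via x @ 2.6814  # hit
  → r_3 = 2.6814

ranges = [0.4245, 0.8282, 2.6814]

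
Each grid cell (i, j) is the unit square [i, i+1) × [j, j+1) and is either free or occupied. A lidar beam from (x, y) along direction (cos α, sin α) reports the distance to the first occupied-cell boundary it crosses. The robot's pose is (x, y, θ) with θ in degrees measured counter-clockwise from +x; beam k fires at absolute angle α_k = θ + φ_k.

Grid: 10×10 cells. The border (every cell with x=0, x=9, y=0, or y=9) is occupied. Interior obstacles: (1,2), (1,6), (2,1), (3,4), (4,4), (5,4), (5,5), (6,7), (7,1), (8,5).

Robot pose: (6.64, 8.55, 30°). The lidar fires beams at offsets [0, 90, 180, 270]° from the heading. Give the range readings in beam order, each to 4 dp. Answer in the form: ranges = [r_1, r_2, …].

ranges = [0.9000, 0.5196, 6.5125, 0.6351]

beam 1: φ=0°, α=30°
  d=(0.8660,0.5000)  start (6,8)  tX=0.4157 tY=0.9000  stride 1/|dx|=1.1547 1/|dy|=2.0000
    cross x-line → (7,8), t=0.4157
    cross y-line → (7,9), t=0.9000 (wall)
  → r_1 = 0.9000
beam 2: φ=90°, α=120°
  d=(-0.5000,0.8660)  start (6,8)  tX=1.2800 tY=0.5196  stride 1/|dx|=2.0000 1/|dy|=1.1547
    cross y-line → (6,9), t=0.5196 (wall)
  → r_2 = 0.5196
beam 3: φ=180°, α=210°
  d=(-0.8660,-0.5000)  start (6,8)  tX=0.7390 tY=1.1000  stride 1/|dx|=1.1547 1/|dy|=2.0000
    cross x-line → (5,8), t=0.7390
    cross y-line → (5,7), t=1.1000
    cross x-line → (4,7), t=1.8937
    cross x-line → (3,7), t=3.0484
    cross y-line → (3,6), t=3.1000
    cross x-line → (2,6), t=4.2031
    cross y-line → (2,5), t=5.1000
    cross x-line → (1,5), t=5.3578
    cross x-line → (0,5), t=6.5125 (wall)
  → r_3 = 6.5125
beam 4: φ=270°, α=300°
  d=(0.5000,-0.8660)  start (6,8)  tX=0.7200 tY=0.6351  stride 1/|dx|=2.0000 1/|dy|=1.1547
    cross y-line → (6,7), t=0.6351 (wall)
  → r_4 = 0.6351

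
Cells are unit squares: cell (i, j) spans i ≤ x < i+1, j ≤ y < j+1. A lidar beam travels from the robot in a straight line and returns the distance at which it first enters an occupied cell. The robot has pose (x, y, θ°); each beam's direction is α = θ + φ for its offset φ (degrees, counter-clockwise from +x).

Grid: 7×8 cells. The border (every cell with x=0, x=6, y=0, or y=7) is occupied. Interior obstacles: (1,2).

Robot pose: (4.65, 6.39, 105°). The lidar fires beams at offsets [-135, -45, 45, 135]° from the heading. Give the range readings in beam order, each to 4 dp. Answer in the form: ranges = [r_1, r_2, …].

beam 1: φ=-135°, α=330°
  direction (0.8660, -0.5000); cell (4,6); t to first gridline: x 0.4041, y 0.7800 (then +1.1547 / +2.0000)
    (5,6) via x @ 0.4041
    (5,5) via y @ 0.7800
    (6,5) via x @ 1.5588  # hit
  → r_1 = 1.5588
beam 2: φ=-45°, α=60°
  direction (0.5000, 0.8660); cell (4,6); t to first gridline: x 0.7000, y 0.7044 (then +2.0000 / +1.1547)
    (5,6) via x @ 0.7000
    (5,7) via y @ 0.7044  # hit
  → r_2 = 0.7044
beam 3: φ=45°, α=150°
  direction (-0.8660, 0.5000); cell (4,6); t to first gridline: x 0.7506, y 1.2200 (then +1.1547 / +2.0000)
    (3,6) via x @ 0.7506
    (3,7) via y @ 1.2200  # hit
  → r_3 = 1.2200
beam 4: φ=135°, α=240°
  direction (-0.5000, -0.8660); cell (4,6); t to first gridline: x 1.3000, y 0.4503 (then +2.0000 / +1.1547)
    (4,5) via y @ 0.4503
    (3,5) via x @ 1.3000
    (3,4) via y @ 1.6050
    (3,3) via y @ 2.7597
    (2,3) via x @ 3.3000
    (2,2) via y @ 3.9144
    (2,1) via y @ 5.0691
    (1,1) via x @ 5.3000
    (1,0) via y @ 6.2238  # hit
  → r_4 = 6.2238

ranges = [1.5588, 0.7044, 1.2200, 6.2238]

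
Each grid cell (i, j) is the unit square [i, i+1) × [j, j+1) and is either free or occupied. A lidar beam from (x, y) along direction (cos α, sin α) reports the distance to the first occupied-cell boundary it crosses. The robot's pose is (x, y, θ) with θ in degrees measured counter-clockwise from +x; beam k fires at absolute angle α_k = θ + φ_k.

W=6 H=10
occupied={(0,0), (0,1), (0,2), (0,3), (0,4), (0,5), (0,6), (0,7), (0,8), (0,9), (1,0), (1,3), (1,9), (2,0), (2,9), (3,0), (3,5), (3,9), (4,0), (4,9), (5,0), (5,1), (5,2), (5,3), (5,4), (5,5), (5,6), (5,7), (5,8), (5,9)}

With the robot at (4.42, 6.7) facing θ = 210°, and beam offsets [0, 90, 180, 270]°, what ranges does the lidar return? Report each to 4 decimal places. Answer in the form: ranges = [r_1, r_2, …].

beam 1: φ=0°, α=210°
  d=(-0.8660,-0.5000)  start (4,6)  tX=0.4850 tY=1.4000  stride 1/|dx|=1.1547 1/|dy|=2.0000
    cross x-line → (3,6), t=0.4850
    cross y-line → (3,5), t=1.4000 (wall)
  → r_1 = 1.4000
beam 2: φ=90°, α=300°
  d=(0.5000,-0.8660)  start (4,6)  tX=1.1600 tY=0.8083  stride 1/|dx|=2.0000 1/|dy|=1.1547
    cross y-line → (4,5), t=0.8083
    cross x-line → (5,5), t=1.1600 (wall)
  → r_2 = 1.1600
beam 3: φ=180°, α=30°
  d=(0.8660,0.5000)  start (4,6)  tX=0.6697 tY=0.6000  stride 1/|dx|=1.1547 1/|dy|=2.0000
    cross y-line → (4,7), t=0.6000
    cross x-line → (5,7), t=0.6697 (wall)
  → r_3 = 0.6697
beam 4: φ=270°, α=120°
  d=(-0.5000,0.8660)  start (4,6)  tX=0.8400 tY=0.3464  stride 1/|dx|=2.0000 1/|dy|=1.1547
    cross y-line → (4,7), t=0.3464
    cross x-line → (3,7), t=0.8400
    cross y-line → (3,8), t=1.5011
    cross y-line → (3,9), t=2.6558 (wall)
  → r_4 = 2.6558

ranges = [1.4000, 1.1600, 0.6697, 2.6558]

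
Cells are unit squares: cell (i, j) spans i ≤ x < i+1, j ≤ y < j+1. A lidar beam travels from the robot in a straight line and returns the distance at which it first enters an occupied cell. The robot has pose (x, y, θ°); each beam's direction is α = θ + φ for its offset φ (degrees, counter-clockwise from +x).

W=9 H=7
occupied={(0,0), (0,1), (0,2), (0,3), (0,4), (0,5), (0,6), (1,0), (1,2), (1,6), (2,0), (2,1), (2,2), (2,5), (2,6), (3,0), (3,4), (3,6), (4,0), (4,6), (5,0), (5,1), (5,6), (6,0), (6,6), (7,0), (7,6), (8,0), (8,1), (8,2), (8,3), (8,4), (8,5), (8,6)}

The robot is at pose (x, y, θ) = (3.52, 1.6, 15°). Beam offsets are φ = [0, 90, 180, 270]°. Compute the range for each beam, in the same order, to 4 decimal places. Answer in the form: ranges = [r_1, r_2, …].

ranges = [1.5322, 3.5199, 0.5383, 0.6212]

beam 1: φ=0°, α=15°
  cosα=0.9659 sinα=0.2588 | (3,1) | tMaxX 0.4969 tMaxY 1.5455 | tΔX 1.0353 tΔY 3.8637
    t=0.4969 [x] (4,1)
    t=1.5322 [x] (5,1) — stop
  → r_1 = 1.5322
beam 2: φ=90°, α=105°
  cosα=-0.2588 sinα=0.9659 | (3,1) | tMaxX 2.0091 tMaxY 0.4141 | tΔX 3.8637 tΔY 1.0353
    t=0.4141 [y] (3,2)
    t=1.4494 [y] (3,3)
    t=2.0091 [x] (2,3)
    t=2.4847 [y] (2,4)
    t=3.5199 [y] (2,5) — stop
  → r_2 = 3.5199
beam 3: φ=180°, α=195°
  cosα=-0.9659 sinα=-0.2588 | (3,1) | tMaxX 0.5383 tMaxY 2.3182 | tΔX 1.0353 tΔY 3.8637
    t=0.5383 [x] (2,1) — stop
  → r_3 = 0.5383
beam 4: φ=270°, α=285°
  cosα=0.2588 sinα=-0.9659 | (3,1) | tMaxX 1.8546 tMaxY 0.6212 | tΔX 3.8637 tΔY 1.0353
    t=0.6212 [y] (3,0) — stop
  → r_4 = 0.6212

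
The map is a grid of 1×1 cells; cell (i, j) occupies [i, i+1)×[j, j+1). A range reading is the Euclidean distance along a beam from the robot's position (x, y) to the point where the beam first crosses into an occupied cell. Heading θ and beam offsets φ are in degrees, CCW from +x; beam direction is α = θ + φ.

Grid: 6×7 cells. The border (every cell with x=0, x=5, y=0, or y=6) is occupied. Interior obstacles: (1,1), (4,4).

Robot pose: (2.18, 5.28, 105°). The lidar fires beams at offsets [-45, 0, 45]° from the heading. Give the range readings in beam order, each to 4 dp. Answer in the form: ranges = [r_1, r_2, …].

beam 1: φ=-45°, α=60°
  dir = (cos 60°, sin 60°) = (0.5000, 0.8660); from cell (2,5)
  next x-line at t=1.6400, next y-line at t=0.8314; Δt_x=2.0000, Δt_y=1.1547
    y: enter (2,6) at t=0.8314 ← occupied
  → r_1 = 0.8314
beam 2: φ=0°, α=105°
  dir = (cos 105°, sin 105°) = (-0.2588, 0.9659); from cell (2,5)
  next x-line at t=0.6955, next y-line at t=0.7454; Δt_x=3.8637, Δt_y=1.0353
    x: enter (1,5) at t=0.6955
    y: enter (1,6) at t=0.7454 ← occupied
  → r_2 = 0.7454
beam 3: φ=45°, α=150°
  dir = (cos 150°, sin 150°) = (-0.8660, 0.5000); from cell (2,5)
  next x-line at t=0.2078, next y-line at t=1.4400; Δt_x=1.1547, Δt_y=2.0000
    x: enter (1,5) at t=0.2078
    x: enter (0,5) at t=1.3625 ← occupied
  → r_3 = 1.3625

ranges = [0.8314, 0.7454, 1.3625]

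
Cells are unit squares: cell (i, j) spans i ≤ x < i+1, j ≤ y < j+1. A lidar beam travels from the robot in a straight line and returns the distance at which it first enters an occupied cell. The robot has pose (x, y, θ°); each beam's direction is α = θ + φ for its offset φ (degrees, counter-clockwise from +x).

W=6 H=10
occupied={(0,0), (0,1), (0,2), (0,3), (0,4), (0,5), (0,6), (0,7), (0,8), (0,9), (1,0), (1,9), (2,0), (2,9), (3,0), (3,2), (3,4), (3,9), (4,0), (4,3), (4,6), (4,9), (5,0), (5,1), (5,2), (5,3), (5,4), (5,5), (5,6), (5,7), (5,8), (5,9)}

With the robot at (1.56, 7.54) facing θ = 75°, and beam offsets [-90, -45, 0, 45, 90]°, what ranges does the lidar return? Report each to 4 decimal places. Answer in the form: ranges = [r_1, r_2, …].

ranges = [2.5261, 2.9200, 1.5115, 1.1200, 0.5798]

beam 1: φ=-90°, α=345°
  d=(0.9659,-0.2588)  start (1,7)  tX=0.4555 tY=2.0864  stride 1/|dx|=1.0353 1/|dy|=3.8637
    cross x-line → (2,7), t=0.4555
    cross x-line → (3,7), t=1.4908
    cross y-line → (3,6), t=2.0864
    cross x-line → (4,6), t=2.5261 (wall)
  → r_1 = 2.5261
beam 2: φ=-45°, α=30°
  d=(0.8660,0.5000)  start (1,7)  tX=0.5081 tY=0.9200  stride 1/|dx|=1.1547 1/|dy|=2.0000
    cross x-line → (2,7), t=0.5081
    cross y-line → (2,8), t=0.9200
    cross x-line → (3,8), t=1.6628
    cross x-line → (4,8), t=2.8175
    cross y-line → (4,9), t=2.9200 (wall)
  → r_2 = 2.9200
beam 3: φ=0°, α=75°
  d=(0.2588,0.9659)  start (1,7)  tX=1.7000 tY=0.4762  stride 1/|dx|=3.8637 1/|dy|=1.0353
    cross y-line → (1,8), t=0.4762
    cross y-line → (1,9), t=1.5115 (wall)
  → r_3 = 1.5115
beam 4: φ=45°, α=120°
  d=(-0.5000,0.8660)  start (1,7)  tX=1.1200 tY=0.5312  stride 1/|dx|=2.0000 1/|dy|=1.1547
    cross y-line → (1,8), t=0.5312
    cross x-line → (0,8), t=1.1200 (wall)
  → r_4 = 1.1200
beam 5: φ=90°, α=165°
  d=(-0.9659,0.2588)  start (1,7)  tX=0.5798 tY=1.7773  stride 1/|dx|=1.0353 1/|dy|=3.8637
    cross x-line → (0,7), t=0.5798 (wall)
  → r_5 = 0.5798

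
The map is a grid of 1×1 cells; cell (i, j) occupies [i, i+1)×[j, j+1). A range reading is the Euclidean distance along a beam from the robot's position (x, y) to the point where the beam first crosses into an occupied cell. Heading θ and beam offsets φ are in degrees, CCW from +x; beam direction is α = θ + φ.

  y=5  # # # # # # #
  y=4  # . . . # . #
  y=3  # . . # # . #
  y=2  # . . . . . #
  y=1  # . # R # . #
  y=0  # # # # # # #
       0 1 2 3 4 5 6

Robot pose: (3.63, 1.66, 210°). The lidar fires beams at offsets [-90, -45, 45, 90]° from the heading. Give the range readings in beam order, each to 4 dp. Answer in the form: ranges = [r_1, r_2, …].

beam 1: φ=-90°, α=120°
  cosα=-0.5000 sinα=0.8660 | (3,1) | tMaxX 1.2600 tMaxY 0.3926 | tΔX 2.0000 tΔY 1.1547
    t=0.3926 [y] (3,2)
    t=1.2600 [x] (2,2)
    t=1.5473 [y] (2,3)
    t=2.7020 [y] (2,4)
    t=3.2600 [x] (1,4)
    t=3.8567 [y] (1,5) — stop
  → r_1 = 3.8567
beam 2: φ=-45°, α=165°
  cosα=-0.9659 sinα=0.2588 | (3,1) | tMaxX 0.6522 tMaxY 1.3137 | tΔX 1.0353 tΔY 3.8637
    t=0.6522 [x] (2,1) — stop
  → r_2 = 0.6522
beam 3: φ=45°, α=255°
  cosα=-0.2588 sinα=-0.9659 | (3,1) | tMaxX 2.4341 tMaxY 0.6833 | tΔX 3.8637 tΔY 1.0353
    t=0.6833 [y] (3,0) — stop
  → r_3 = 0.6833
beam 4: φ=90°, α=300°
  cosα=0.5000 sinα=-0.8660 | (3,1) | tMaxX 0.7400 tMaxY 0.7621 | tΔX 2.0000 tΔY 1.1547
    t=0.7400 [x] (4,1) — stop
  → r_4 = 0.7400

ranges = [3.8567, 0.6522, 0.6833, 0.7400]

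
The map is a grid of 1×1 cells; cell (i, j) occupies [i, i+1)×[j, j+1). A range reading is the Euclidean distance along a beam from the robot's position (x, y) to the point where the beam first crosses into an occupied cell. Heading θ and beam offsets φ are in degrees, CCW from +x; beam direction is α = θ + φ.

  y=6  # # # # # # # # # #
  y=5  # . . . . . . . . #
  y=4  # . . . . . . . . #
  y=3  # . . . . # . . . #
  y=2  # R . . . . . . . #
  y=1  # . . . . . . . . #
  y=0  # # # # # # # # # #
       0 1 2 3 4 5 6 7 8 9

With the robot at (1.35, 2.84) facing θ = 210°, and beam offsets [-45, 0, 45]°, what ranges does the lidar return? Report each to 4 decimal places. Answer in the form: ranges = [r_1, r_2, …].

beam 1: φ=-45°, α=165°
  cosα=-0.9659 sinα=0.2588 | (1,2) | tMaxX 0.3623 tMaxY 0.6182 | tΔX 1.0353 tΔY 3.8637
    t=0.3623 [x] (0,2) — stop
  → r_1 = 0.3623
beam 2: φ=0°, α=210°
  cosα=-0.8660 sinα=-0.5000 | (1,2) | tMaxX 0.4041 tMaxY 1.6800 | tΔX 1.1547 tΔY 2.0000
    t=0.4041 [x] (0,2) — stop
  → r_2 = 0.4041
beam 3: φ=45°, α=255°
  cosα=-0.2588 sinα=-0.9659 | (1,2) | tMaxX 1.3523 tMaxY 0.8696 | tΔX 3.8637 tΔY 1.0353
    t=0.8696 [y] (1,1)
    t=1.3523 [x] (0,1) — stop
  → r_3 = 1.3523

ranges = [0.3623, 0.4041, 1.3523]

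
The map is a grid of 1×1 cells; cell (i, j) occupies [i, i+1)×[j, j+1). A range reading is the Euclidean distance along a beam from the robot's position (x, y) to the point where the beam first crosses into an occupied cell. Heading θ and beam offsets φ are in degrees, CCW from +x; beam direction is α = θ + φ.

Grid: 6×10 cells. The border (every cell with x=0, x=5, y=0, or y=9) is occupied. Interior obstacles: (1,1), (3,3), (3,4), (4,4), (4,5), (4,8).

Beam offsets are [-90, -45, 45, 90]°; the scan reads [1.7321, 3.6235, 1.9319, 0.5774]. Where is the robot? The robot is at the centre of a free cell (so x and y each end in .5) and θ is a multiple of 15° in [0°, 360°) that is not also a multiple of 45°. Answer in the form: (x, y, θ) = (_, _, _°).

Candidates: 26 free-cell centres × 16 headings = 416 poses. Raycast each; keep the one whose scan matches to 4 dp.
  (2.5, 1.5, 60°): beam 1 = 1.0000 ≠ 1.7321 ✗
  (1.5, 6.5, 120°): beam 1 = 3.0000 ≠ 1.7321 ✗
  (4.5, 7.5, 240°): beam 1 = 3.0000 ≠ 1.7321 ✗
  (2.5, 8.5, 120°): beam 1 = 1.0000 ≠ 1.7321 ✗
  …
  (1.5, 5.5, 60°): r_1=1.7321, r_2=3.6235, r_3=1.9319, r_4=0.5774 — all match ✓
Only this pose fits every beam.

(x, y, θ) = (1.5, 5.5, 60°)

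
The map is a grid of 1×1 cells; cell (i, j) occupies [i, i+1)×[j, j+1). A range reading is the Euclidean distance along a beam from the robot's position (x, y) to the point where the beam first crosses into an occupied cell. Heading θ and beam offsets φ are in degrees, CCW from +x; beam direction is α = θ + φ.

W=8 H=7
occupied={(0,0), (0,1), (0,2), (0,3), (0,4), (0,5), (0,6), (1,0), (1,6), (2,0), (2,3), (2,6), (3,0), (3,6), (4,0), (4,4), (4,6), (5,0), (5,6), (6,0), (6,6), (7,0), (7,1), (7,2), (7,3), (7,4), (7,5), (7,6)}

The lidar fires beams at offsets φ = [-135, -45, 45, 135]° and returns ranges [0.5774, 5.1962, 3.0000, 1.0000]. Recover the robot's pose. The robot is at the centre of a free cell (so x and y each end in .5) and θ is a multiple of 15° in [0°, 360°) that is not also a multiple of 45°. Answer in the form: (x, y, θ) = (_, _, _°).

Enumerate (i+0.5, j+0.5, θ) over the 28 free cells and 16 admissible headings. For each, cast all 4 beams and compare to the given ranges.
  (5.5, 4.5, 75°): beam 1 = 3.0000 ≠ 0.5774 ✗
  (1.5, 4.5, 105°): beam 1 = 1.0000 ≠ 0.5774 ✗
  (5.5, 3.5, 240°): beam 1 = 2.5882 ≠ 0.5774 ✗
  (6.5, 4.5, 300°): beam 1 = 1.5529 ≠ 0.5774 ✗
  …
  (2.5, 1.5, 75°): r_1=0.5774, r_2=5.1962, r_3=3.0000, r_4=1.0000 — all match ✓
No second candidate reproduces the full scan.

(x, y, θ) = (2.5, 1.5, 75°)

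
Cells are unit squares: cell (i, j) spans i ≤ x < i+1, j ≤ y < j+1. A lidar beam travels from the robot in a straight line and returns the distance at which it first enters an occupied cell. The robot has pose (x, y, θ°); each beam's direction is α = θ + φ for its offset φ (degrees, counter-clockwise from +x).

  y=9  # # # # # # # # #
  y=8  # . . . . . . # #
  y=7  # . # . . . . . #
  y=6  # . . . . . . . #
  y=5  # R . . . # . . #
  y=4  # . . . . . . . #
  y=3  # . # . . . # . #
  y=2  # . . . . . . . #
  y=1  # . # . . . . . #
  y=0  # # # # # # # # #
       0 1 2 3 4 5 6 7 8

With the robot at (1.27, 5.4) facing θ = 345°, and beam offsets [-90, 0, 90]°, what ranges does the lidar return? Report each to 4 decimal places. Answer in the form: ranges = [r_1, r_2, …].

ranges = [1.0432, 5.4092, 3.7270]

beam 1: φ=-90°, α=255°
  direction (-0.2588, -0.9659); cell (1,5); t to first gridline: x 1.0432, y 0.4141 (then +3.8637 / +1.0353)
    (1,4) via y @ 0.4141
    (0,4) via x @ 1.0432  # hit
  → r_1 = 1.0432
beam 2: φ=0°, α=345°
  direction (0.9659, -0.2588); cell (1,5); t to first gridline: x 0.7558, y 1.5455 (then +1.0353 / +3.8637)
    (2,5) via x @ 0.7558
    (2,4) via y @ 1.5455
    (3,4) via x @ 1.7910
    (4,4) via x @ 2.8263
    (5,4) via x @ 3.8616
    (6,4) via x @ 4.8969
    (6,3) via y @ 5.4092  # hit
  → r_2 = 5.4092
beam 3: φ=90°, α=75°
  direction (0.2588, 0.9659); cell (1,5); t to first gridline: x 2.8205, y 0.6212 (then +3.8637 / +1.0353)
    (1,6) via y @ 0.6212
    (1,7) via y @ 1.6564
    (1,8) via y @ 2.6917
    (2,8) via x @ 2.8205
    (2,9) via y @ 3.7270  # hit
  → r_3 = 3.7270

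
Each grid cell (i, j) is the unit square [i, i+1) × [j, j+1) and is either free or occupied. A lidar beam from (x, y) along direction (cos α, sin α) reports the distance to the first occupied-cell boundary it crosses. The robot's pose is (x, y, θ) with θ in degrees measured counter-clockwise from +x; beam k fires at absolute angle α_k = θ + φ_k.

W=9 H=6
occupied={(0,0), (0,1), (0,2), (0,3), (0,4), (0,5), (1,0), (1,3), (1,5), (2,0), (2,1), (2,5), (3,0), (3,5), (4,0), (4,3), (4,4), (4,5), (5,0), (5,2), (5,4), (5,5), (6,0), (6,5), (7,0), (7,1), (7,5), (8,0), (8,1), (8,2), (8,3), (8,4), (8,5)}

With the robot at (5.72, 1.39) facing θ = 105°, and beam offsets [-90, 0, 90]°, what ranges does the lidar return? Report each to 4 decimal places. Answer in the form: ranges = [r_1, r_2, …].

beam 1: φ=-90°, α=15°
  cosα=0.9659 sinα=0.2588 | (5,1) | tMaxX 0.2899 tMaxY 2.3569 | tΔX 1.0353 tΔY 3.8637
    t=0.2899 [x] (6,1)
    t=1.3252 [x] (7,1) — stop
  → r_1 = 1.3252
beam 2: φ=0°, α=105°
  cosα=-0.2588 sinα=0.9659 | (5,1) | tMaxX 2.7819 tMaxY 0.6315 | tΔX 3.8637 tΔY 1.0353
    t=0.6315 [y] (5,2) — stop
  → r_2 = 0.6315
beam 3: φ=90°, α=195°
  cosα=-0.9659 sinα=-0.2588 | (5,1) | tMaxX 0.7454 tMaxY 1.5068 | tΔX 1.0353 tΔY 3.8637
    t=0.7454 [x] (4,1)
    t=1.5068 [y] (4,0) — stop
  → r_3 = 1.5068

ranges = [1.3252, 0.6315, 1.5068]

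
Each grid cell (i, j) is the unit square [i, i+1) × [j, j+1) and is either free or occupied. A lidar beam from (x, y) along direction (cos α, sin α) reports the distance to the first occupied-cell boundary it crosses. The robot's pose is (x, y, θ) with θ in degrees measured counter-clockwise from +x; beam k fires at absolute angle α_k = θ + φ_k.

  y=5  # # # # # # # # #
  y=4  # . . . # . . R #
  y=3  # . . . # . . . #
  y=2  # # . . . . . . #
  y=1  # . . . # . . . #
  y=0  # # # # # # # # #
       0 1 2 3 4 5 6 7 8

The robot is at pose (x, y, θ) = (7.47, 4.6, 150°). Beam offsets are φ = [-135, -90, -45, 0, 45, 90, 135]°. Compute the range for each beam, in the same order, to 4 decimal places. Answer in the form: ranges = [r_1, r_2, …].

ranges = [0.5487, 0.4619, 0.4141, 0.8000, 2.5571, 4.1569, 2.0478]

beam 1: φ=-135°, α=15°
  cosα=0.9659 sinα=0.2588 | (7,4) | tMaxX 0.5487 tMaxY 1.5455 | tΔX 1.0353 tΔY 3.8637
    t=0.5487 [x] (8,4) — stop
  → r_1 = 0.5487
beam 2: φ=-90°, α=60°
  cosα=0.5000 sinα=0.8660 | (7,4) | tMaxX 1.0600 tMaxY 0.4619 | tΔX 2.0000 tΔY 1.1547
    t=0.4619 [y] (7,5) — stop
  → r_2 = 0.4619
beam 3: φ=-45°, α=105°
  cosα=-0.2588 sinα=0.9659 | (7,4) | tMaxX 1.8159 tMaxY 0.4141 | tΔX 3.8637 tΔY 1.0353
    t=0.4141 [y] (7,5) — stop
  → r_3 = 0.4141
beam 4: φ=0°, α=150°
  cosα=-0.8660 sinα=0.5000 | (7,4) | tMaxX 0.5427 tMaxY 0.8000 | tΔX 1.1547 tΔY 2.0000
    t=0.5427 [x] (6,4)
    t=0.8000 [y] (6,5) — stop
  → r_4 = 0.8000
beam 5: φ=45°, α=195°
  cosα=-0.9659 sinα=-0.2588 | (7,4) | tMaxX 0.4866 tMaxY 2.3182 | tΔX 1.0353 tΔY 3.8637
    t=0.4866 [x] (6,4)
    t=1.5219 [x] (5,4)
    t=2.3182 [y] (5,3)
    t=2.5571 [x] (4,3) — stop
  → r_5 = 2.5571
beam 6: φ=90°, α=240°
  cosα=-0.5000 sinα=-0.8660 | (7,4) | tMaxX 0.9400 tMaxY 0.6928 | tΔX 2.0000 tΔY 1.1547
    t=0.6928 [y] (7,3)
    t=0.9400 [x] (6,3)
    t=1.8475 [y] (6,2)
    t=2.9400 [x] (5,2)
    t=3.0022 [y] (5,1)
    t=4.1569 [y] (5,0) — stop
  → r_6 = 4.1569
beam 7: φ=135°, α=285°
  cosα=0.2588 sinα=-0.9659 | (7,4) | tMaxX 2.0478 tMaxY 0.6212 | tΔX 3.8637 tΔY 1.0353
    t=0.6212 [y] (7,3)
    t=1.6564 [y] (7,2)
    t=2.0478 [x] (8,2) — stop
  → r_7 = 2.0478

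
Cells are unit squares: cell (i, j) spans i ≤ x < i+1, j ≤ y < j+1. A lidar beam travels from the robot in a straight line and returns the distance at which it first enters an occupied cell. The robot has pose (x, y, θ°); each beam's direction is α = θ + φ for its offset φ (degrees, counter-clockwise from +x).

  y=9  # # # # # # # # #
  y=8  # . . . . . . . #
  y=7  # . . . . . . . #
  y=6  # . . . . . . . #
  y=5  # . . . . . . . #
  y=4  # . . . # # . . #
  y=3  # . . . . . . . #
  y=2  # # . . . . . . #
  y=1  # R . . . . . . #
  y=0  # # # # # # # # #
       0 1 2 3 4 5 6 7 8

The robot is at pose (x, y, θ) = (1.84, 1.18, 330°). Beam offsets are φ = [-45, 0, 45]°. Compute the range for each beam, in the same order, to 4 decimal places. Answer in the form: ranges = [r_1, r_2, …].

ranges = [0.1863, 0.3600, 6.3773]

beam 1: φ=-45°, α=285°
  cosα=0.2588 sinα=-0.9659 | (1,1) | tMaxX 0.6182 tMaxY 0.1863 | tΔX 3.8637 tΔY 1.0353
    t=0.1863 [y] (1,0) — stop
  → r_1 = 0.1863
beam 2: φ=0°, α=330°
  cosα=0.8660 sinα=-0.5000 | (1,1) | tMaxX 0.1848 tMaxY 0.3600 | tΔX 1.1547 tΔY 2.0000
    t=0.1848 [x] (2,1)
    t=0.3600 [y] (2,0) — stop
  → r_2 = 0.3600
beam 3: φ=45°, α=15°
  cosα=0.9659 sinα=0.2588 | (1,1) | tMaxX 0.1656 tMaxY 3.1682 | tΔX 1.0353 tΔY 3.8637
    t=0.1656 [x] (2,1)
    t=1.2009 [x] (3,1)
    t=2.2362 [x] (4,1)
    t=3.1682 [y] (4,2)
    t=3.2715 [x] (5,2)
    t=4.3067 [x] (6,2)
    t=5.3420 [x] (7,2)
    t=6.3773 [x] (8,2) — stop
  → r_3 = 6.3773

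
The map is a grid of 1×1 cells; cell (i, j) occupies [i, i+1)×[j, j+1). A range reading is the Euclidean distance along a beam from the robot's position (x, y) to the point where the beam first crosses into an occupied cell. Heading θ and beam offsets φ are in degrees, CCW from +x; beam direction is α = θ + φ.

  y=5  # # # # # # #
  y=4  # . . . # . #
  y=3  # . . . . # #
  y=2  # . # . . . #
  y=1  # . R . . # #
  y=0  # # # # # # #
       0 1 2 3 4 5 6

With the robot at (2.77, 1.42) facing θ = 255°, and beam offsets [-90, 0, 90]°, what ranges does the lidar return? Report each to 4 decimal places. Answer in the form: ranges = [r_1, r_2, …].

beam 1: φ=-90°, α=165°
  d=(-0.9659,0.2588)  start (2,1)  tX=0.7972 tY=2.2409  stride 1/|dx|=1.0353 1/|dy|=3.8637
    cross x-line → (1,1), t=0.7972
    cross x-line → (0,1), t=1.8324 (wall)
  → r_1 = 1.8324
beam 2: φ=0°, α=255°
  d=(-0.2588,-0.9659)  start (2,1)  tX=2.9751 tY=0.4348  stride 1/|dx|=3.8637 1/|dy|=1.0353
    cross y-line → (2,0), t=0.4348 (wall)
  → r_2 = 0.4348
beam 3: φ=90°, α=345°
  d=(0.9659,-0.2588)  start (2,1)  tX=0.2381 tY=1.6228  stride 1/|dx|=1.0353 1/|dy|=3.8637
    cross x-line → (3,1), t=0.2381
    cross x-line → (4,1), t=1.2734
    cross y-line → (4,0), t=1.6228 (wall)
  → r_3 = 1.6228

ranges = [1.8324, 0.4348, 1.6228]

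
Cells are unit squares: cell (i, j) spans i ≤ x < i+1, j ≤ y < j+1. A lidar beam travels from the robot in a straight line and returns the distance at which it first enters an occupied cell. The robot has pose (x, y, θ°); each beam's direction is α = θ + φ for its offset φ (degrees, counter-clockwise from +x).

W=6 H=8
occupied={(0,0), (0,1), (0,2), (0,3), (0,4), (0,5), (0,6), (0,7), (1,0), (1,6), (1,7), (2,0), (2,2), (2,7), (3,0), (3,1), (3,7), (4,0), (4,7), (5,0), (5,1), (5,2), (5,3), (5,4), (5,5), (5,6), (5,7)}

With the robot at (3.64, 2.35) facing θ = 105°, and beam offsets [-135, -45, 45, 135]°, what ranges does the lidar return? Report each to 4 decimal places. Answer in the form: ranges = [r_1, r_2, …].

beam 1: φ=-135°, α=330°
  d=(0.8660,-0.5000)  start (3,2)  tX=0.4157 tY=0.7000  stride 1/|dx|=1.1547 1/|dy|=2.0000
    cross x-line → (4,2), t=0.4157
    cross y-line → (4,1), t=0.7000
    cross x-line → (5,1), t=1.5704 (wall)
  → r_1 = 1.5704
beam 2: φ=-45°, α=60°
  d=(0.5000,0.8660)  start (3,2)  tX=0.7200 tY=0.7506  stride 1/|dx|=2.0000 1/|dy|=1.1547
    cross x-line → (4,2), t=0.7200
    cross y-line → (4,3), t=0.7506
    cross y-line → (4,4), t=1.9053
    cross x-line → (5,4), t=2.7200 (wall)
  → r_2 = 2.7200
beam 3: φ=45°, α=150°
  d=(-0.8660,0.5000)  start (3,2)  tX=0.7390 tY=1.3000  stride 1/|dx|=1.1547 1/|dy|=2.0000
    cross x-line → (2,2), t=0.7390 (wall)
  → r_3 = 0.7390
beam 4: φ=135°, α=240°
  d=(-0.5000,-0.8660)  start (3,2)  tX=1.2800 tY=0.4041  stride 1/|dx|=2.0000 1/|dy|=1.1547
    cross y-line → (3,1), t=0.4041 (wall)
  → r_4 = 0.4041

ranges = [1.5704, 2.7200, 0.7390, 0.4041]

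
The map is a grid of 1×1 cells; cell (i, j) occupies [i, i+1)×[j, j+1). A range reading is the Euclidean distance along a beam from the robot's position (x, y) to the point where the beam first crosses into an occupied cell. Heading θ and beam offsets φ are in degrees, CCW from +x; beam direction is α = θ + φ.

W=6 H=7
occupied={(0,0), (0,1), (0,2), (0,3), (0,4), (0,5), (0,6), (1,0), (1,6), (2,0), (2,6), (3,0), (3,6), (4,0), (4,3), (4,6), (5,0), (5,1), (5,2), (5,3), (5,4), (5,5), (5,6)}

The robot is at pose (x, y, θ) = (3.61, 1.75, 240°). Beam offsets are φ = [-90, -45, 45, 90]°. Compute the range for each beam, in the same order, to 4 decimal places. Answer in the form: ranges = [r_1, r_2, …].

ranges = [3.0138, 2.7021, 0.7765, 1.5000]

beam 1: φ=-90°, α=150°
  d=(-0.8660,0.5000)  start (3,1)  tX=0.7044 tY=0.5000  stride 1/|dx|=1.1547 1/|dy|=2.0000
    cross y-line → (3,2), t=0.5000
    cross x-line → (2,2), t=0.7044
    cross x-line → (1,2), t=1.8591
    cross y-line → (1,3), t=2.5000
    cross x-line → (0,3), t=3.0138 (wall)
  → r_1 = 3.0138
beam 2: φ=-45°, α=195°
  d=(-0.9659,-0.2588)  start (3,1)  tX=0.6315 tY=2.8978  stride 1/|dx|=1.0353 1/|dy|=3.8637
    cross x-line → (2,1), t=0.6315
    cross x-line → (1,1), t=1.6668
    cross x-line → (0,1), t=2.7021 (wall)
  → r_2 = 2.7021
beam 3: φ=45°, α=285°
  d=(0.2588,-0.9659)  start (3,1)  tX=1.5068 tY=0.7765  stride 1/|dx|=3.8637 1/|dy|=1.0353
    cross y-line → (3,0), t=0.7765 (wall)
  → r_3 = 0.7765
beam 4: φ=90°, α=330°
  d=(0.8660,-0.5000)  start (3,1)  tX=0.4503 tY=1.5000  stride 1/|dx|=1.1547 1/|dy|=2.0000
    cross x-line → (4,1), t=0.4503
    cross y-line → (4,0), t=1.5000 (wall)
  → r_4 = 1.5000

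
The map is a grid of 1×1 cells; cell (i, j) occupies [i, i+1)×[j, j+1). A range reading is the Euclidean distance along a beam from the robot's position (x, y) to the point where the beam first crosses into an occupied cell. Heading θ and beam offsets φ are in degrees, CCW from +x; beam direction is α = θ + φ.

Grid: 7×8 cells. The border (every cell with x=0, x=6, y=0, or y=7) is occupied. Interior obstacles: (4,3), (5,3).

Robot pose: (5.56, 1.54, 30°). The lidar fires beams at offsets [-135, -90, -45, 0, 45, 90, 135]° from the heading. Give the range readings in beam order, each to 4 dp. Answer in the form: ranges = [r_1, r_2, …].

beam 1: φ=-135°, α=255°
  d=(-0.2588,-0.9659)  start (5,1)  tX=2.1637 tY=0.5590  stride 1/|dx|=3.8637 1/|dy|=1.0353
    cross y-line → (5,0), t=0.5590 (wall)
  → r_1 = 0.5590
beam 2: φ=-90°, α=300°
  d=(0.5000,-0.8660)  start (5,1)  tX=0.8800 tY=0.6235  stride 1/|dx|=2.0000 1/|dy|=1.1547
    cross y-line → (5,0), t=0.6235 (wall)
  → r_2 = 0.6235
beam 3: φ=-45°, α=345°
  d=(0.9659,-0.2588)  start (5,1)  tX=0.4555 tY=2.0864  stride 1/|dx|=1.0353 1/|dy|=3.8637
    cross x-line → (6,1), t=0.4555 (wall)
  → r_3 = 0.4555
beam 4: φ=0°, α=30°
  d=(0.8660,0.5000)  start (5,1)  tX=0.5081 tY=0.9200  stride 1/|dx|=1.1547 1/|dy|=2.0000
    cross x-line → (6,1), t=0.5081 (wall)
  → r_4 = 0.5081
beam 5: φ=45°, α=75°
  d=(0.2588,0.9659)  start (5,1)  tX=1.7000 tY=0.4762  stride 1/|dx|=3.8637 1/|dy|=1.0353
    cross y-line → (5,2), t=0.4762
    cross y-line → (5,3), t=1.5115 (wall)
  → r_5 = 1.5115
beam 6: φ=90°, α=120°
  d=(-0.5000,0.8660)  start (5,1)  tX=1.1200 tY=0.5312  stride 1/|dx|=2.0000 1/|dy|=1.1547
    cross y-line → (5,2), t=0.5312
    cross x-line → (4,2), t=1.1200
    cross y-line → (4,3), t=1.6859 (wall)
  → r_6 = 1.6859
beam 7: φ=135°, α=165°
  d=(-0.9659,0.2588)  start (5,1)  tX=0.5798 tY=1.7773  stride 1/|dx|=1.0353 1/|dy|=3.8637
    cross x-line → (4,1), t=0.5798
    cross x-line → (3,1), t=1.6150
    cross y-line → (3,2), t=1.7773
    cross x-line → (2,2), t=2.6503
    cross x-line → (1,2), t=3.6856
    cross x-line → (0,2), t=4.7209 (wall)
  → r_7 = 4.7209

ranges = [0.5590, 0.6235, 0.4555, 0.5081, 1.5115, 1.6859, 4.7209]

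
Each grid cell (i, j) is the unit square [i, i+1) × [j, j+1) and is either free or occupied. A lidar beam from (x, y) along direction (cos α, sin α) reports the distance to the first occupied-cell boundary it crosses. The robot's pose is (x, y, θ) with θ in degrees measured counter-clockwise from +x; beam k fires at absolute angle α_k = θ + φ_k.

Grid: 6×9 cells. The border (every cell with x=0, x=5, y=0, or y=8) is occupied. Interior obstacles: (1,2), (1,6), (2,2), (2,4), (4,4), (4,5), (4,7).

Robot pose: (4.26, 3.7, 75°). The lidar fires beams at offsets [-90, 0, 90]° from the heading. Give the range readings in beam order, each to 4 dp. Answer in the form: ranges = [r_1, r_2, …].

ranges = [0.7661, 0.3106, 1.3044]

beam 1: φ=-90°, α=345°
  d=(0.9659,-0.2588)  start (4,3)  tX=0.7661 tY=2.7046  stride 1/|dx|=1.0353 1/|dy|=3.8637
    cross x-line → (5,3), t=0.7661 (wall)
  → r_1 = 0.7661
beam 2: φ=0°, α=75°
  d=(0.2588,0.9659)  start (4,3)  tX=2.8591 tY=0.3106  stride 1/|dx|=3.8637 1/|dy|=1.0353
    cross y-line → (4,4), t=0.3106 (wall)
  → r_2 = 0.3106
beam 3: φ=90°, α=165°
  d=(-0.9659,0.2588)  start (4,3)  tX=0.2692 tY=1.1591  stride 1/|dx|=1.0353 1/|dy|=3.8637
    cross x-line → (3,3), t=0.2692
    cross y-line → (3,4), t=1.1591
    cross x-line → (2,4), t=1.3044 (wall)
  → r_3 = 1.3044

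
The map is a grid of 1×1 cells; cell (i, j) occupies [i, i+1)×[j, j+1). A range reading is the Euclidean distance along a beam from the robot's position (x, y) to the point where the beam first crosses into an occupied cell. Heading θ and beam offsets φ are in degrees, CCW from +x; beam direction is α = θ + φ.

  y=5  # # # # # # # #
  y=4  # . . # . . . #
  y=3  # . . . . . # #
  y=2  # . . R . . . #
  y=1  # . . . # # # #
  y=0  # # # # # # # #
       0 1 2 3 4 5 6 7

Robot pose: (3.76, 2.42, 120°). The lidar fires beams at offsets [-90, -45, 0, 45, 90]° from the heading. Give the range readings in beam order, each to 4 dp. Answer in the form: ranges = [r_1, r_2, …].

ranges = [2.5865, 2.6710, 2.9791, 2.8574, 2.8400]

beam 1: φ=-90°, α=30°
  d=(0.8660,0.5000)  start (3,2)  tX=0.2771 tY=1.1600  stride 1/|dx|=1.1547 1/|dy|=2.0000
    cross x-line → (4,2), t=0.2771
    cross y-line → (4,3), t=1.1600
    cross x-line → (5,3), t=1.4318
    cross x-line → (6,3), t=2.5865 (wall)
  → r_1 = 2.5865
beam 2: φ=-45°, α=75°
  d=(0.2588,0.9659)  start (3,2)  tX=0.9273 tY=0.6005  stride 1/|dx|=3.8637 1/|dy|=1.0353
    cross y-line → (3,3), t=0.6005
    cross x-line → (4,3), t=0.9273
    cross y-line → (4,4), t=1.6357
    cross y-line → (4,5), t=2.6710 (wall)
  → r_2 = 2.6710
beam 3: φ=0°, α=120°
  d=(-0.5000,0.8660)  start (3,2)  tX=1.5200 tY=0.6697  stride 1/|dx|=2.0000 1/|dy|=1.1547
    cross y-line → (3,3), t=0.6697
    cross x-line → (2,3), t=1.5200
    cross y-line → (2,4), t=1.8244
    cross y-line → (2,5), t=2.9791 (wall)
  → r_3 = 2.9791
beam 4: φ=45°, α=165°
  d=(-0.9659,0.2588)  start (3,2)  tX=0.7868 tY=2.2409  stride 1/|dx|=1.0353 1/|dy|=3.8637
    cross x-line → (2,2), t=0.7868
    cross x-line → (1,2), t=1.8221
    cross y-line → (1,3), t=2.2409
    cross x-line → (0,3), t=2.8574 (wall)
  → r_4 = 2.8574
beam 5: φ=90°, α=210°
  d=(-0.8660,-0.5000)  start (3,2)  tX=0.8776 tY=0.8400  stride 1/|dx|=1.1547 1/|dy|=2.0000
    cross y-line → (3,1), t=0.8400
    cross x-line → (2,1), t=0.8776
    cross x-line → (1,1), t=2.0323
    cross y-line → (1,0), t=2.8400 (wall)
  → r_5 = 2.8400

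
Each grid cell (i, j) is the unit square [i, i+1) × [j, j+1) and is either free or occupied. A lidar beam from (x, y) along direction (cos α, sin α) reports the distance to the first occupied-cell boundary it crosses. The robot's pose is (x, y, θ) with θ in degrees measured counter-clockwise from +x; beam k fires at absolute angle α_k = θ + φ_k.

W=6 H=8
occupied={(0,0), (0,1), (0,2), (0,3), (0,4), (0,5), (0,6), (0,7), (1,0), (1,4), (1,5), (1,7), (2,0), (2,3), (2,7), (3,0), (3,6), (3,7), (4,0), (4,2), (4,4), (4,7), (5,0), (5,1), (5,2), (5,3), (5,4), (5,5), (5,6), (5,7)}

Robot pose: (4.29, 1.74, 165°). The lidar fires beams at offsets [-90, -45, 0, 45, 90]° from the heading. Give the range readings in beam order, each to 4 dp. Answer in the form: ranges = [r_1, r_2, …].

beam 1: φ=-90°, α=75°
  direction (0.2588, 0.9659); cell (4,1); t to first gridline: x 2.7432, y 0.2692 (then +3.8637 / +1.0353)
    (4,2) via y @ 0.2692  # hit
  → r_1 = 0.2692
beam 2: φ=-45°, α=120°
  direction (-0.5000, 0.8660); cell (4,1); t to first gridline: x 0.5800, y 0.3002 (then +2.0000 / +1.1547)
    (4,2) via y @ 0.3002  # hit
  → r_2 = 0.3002
beam 3: φ=0°, α=165°
  direction (-0.9659, 0.2588); cell (4,1); t to first gridline: x 0.3002, y 1.0046 (then +1.0353 / +3.8637)
    (3,1) via x @ 0.3002
    (3,2) via y @ 1.0046
    (2,2) via x @ 1.3355
    (1,2) via x @ 2.3708
    (0,2) via x @ 3.4061  # hit
  → r_3 = 3.4061
beam 4: φ=45°, α=210°
  direction (-0.8660, -0.5000); cell (4,1); t to first gridline: x 0.3349, y 1.4800 (then +1.1547 / +2.0000)
    (3,1) via x @ 0.3349
    (3,0) via y @ 1.4800  # hit
  → r_4 = 1.4800
beam 5: φ=90°, α=255°
  direction (-0.2588, -0.9659); cell (4,1); t to first gridline: x 1.1205, y 0.7661 (then +3.8637 / +1.0353)
    (4,0) via y @ 0.7661  # hit
  → r_5 = 0.7661

ranges = [0.2692, 0.3002, 3.4061, 1.4800, 0.7661]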